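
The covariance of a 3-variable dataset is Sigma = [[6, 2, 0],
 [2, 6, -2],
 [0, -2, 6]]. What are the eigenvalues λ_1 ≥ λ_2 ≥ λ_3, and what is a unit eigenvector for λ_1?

Step 1 — characteristic polynomial p(λ) = det(λI - Sigma) = λ³ - tr·λ² + c_1·λ - det, where tr = trace, c_1 = sum of the principal 2×2 minors, det = det(Sigma):
  tr = 6 + 6 + 6 = 18,
  c_1 = (6·6 - (2)²) + (6·6 - (0)²) + (6·6 - (-2)²) = 32 + 36 + 32 = 100,
  det = 6·(6·6 - (-2)²) - (2)·((2)·6 - (-2)·(0)) + (0)·((2)·(-2) - 6·(0)) = 6·(32) - (2)·(12) + (0)·(-4) = 168.
  So p(λ) = λ³ - 18λ² + 100λ - 168.
Step 2 — look for an integer root (rational root theorem: any rational root is an integer divisor of 168). Testing λ = 6:
  p(6) = 216 - 648 + 600 - 168 = 0  ✓
  Dividing out (λ - 6): p(λ) = (λ - 6)(λ² - 12λ + 28).
Step 3 — remaining eigenvalues from the quadratic λ² - 12λ + 28 = 0:
  Δ = 12² - 4·28 = 144 - 112 = 32,  λ = (12 ± √32)/2 = (12 ± 5.6569)/2 ≈ 8.8284 or 3.1716.
  Sorted: λ_1 = 8.8284,  λ_2 = 6,  λ_3 = 3.1716  (check: sum = 18 = tr ✓).

Step 4 — unit eigenvector for λ_1 ≈ 8.8284: v spans the null space of (Sigma - λ_1 I), whose rows are
  r_1 = (-2.8284, 2, 0),  r_2 = (2, -2.8284, -2),  r_3 = (0, -2, -2.8284).
  v is orthogonal to every row, so take v ∝ r_1 × r_2 = ((2)·(-2) - (0)·(-2.8284), (0)·(2) - (-2.8284)·(-2), (-2.8284)·(-2.8284) - (2)·(2)) ≈ (-4, -5.6569, 4).
  Rescale (multiply by -1 so the first nonzero entry is positive): u = (4, 5.6569, -4).
  ||u|| = √((4)² + (5.6569)² + (-4)²) = √(64) ≈ 8,  v_1 = u/||u|| ≈ (0.5, 0.7071, -0.5) (||v_1|| = 1).

λ_1 = 8.8284,  λ_2 = 6,  λ_3 = 3.1716;  v_1 ≈ (0.5, 0.7071, -0.5)


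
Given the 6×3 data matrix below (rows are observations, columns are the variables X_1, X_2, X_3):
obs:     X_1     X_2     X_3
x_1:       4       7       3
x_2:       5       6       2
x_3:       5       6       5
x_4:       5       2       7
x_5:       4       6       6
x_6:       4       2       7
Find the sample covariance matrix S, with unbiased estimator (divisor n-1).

Step 1 — column means:
  mean(X_1) = (4 + 5 + 5 + 5 + 4 + 4) / 6 = 27/6 = 4.5
  mean(X_2) = (7 + 6 + 6 + 2 + 6 + 2) / 6 = 29/6 = 4.8333
  mean(X_3) = (3 + 2 + 5 + 7 + 6 + 7) / 6 = 30/6 = 5

Step 2 — sample covariance S[i,j] = (1/(n-1)) · Σ_k (x_{k,i} - mean_i) · (x_{k,j} - mean_j), with n-1 = 5.
  S[X_1,X_1] = ((-0.5)·(-0.5) + (0.5)·(0.5) + (0.5)·(0.5) + (0.5)·(0.5) + (-0.5)·(-0.5) + (-0.5)·(-0.5)) / 5 = 1.5/5 = 0.3
  S[X_1,X_2] = ((-0.5)·(2.1667) + (0.5)·(1.1667) + (0.5)·(1.1667) + (0.5)·(-2.8333) + (-0.5)·(1.1667) + (-0.5)·(-2.8333)) / 5 = -0.5/5 = -0.1
  S[X_1,X_3] = ((-0.5)·(-2) + (0.5)·(-3) + (0.5)·(0) + (0.5)·(2) + (-0.5)·(1) + (-0.5)·(2)) / 5 = -1/5 = -0.2
  S[X_2,X_2] = ((2.1667)·(2.1667) + (1.1667)·(1.1667) + (1.1667)·(1.1667) + (-2.8333)·(-2.8333) + (1.1667)·(1.1667) + (-2.8333)·(-2.8333)) / 5 = 24.8333/5 = 4.9667
  S[X_2,X_3] = ((2.1667)·(-2) + (1.1667)·(-3) + (1.1667)·(0) + (-2.8333)·(2) + (1.1667)·(1) + (-2.8333)·(2)) / 5 = -18/5 = -3.6
  S[X_3,X_3] = ((-2)·(-2) + (-3)·(-3) + (0)·(0) + (2)·(2) + (1)·(1) + (2)·(2)) / 5 = 22/5 = 4.4

S is symmetric (S[j,i] = S[i,j]). Assembling:

S = [[0.3, -0.1, -0.2],
 [-0.1, 4.9667, -3.6],
 [-0.2, -3.6, 4.4]]


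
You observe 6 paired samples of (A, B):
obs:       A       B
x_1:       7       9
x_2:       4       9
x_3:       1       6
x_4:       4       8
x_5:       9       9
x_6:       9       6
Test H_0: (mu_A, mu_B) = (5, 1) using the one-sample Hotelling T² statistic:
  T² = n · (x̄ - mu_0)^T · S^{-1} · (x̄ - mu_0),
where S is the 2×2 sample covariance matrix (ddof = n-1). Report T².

Step 1 — sample mean vector:
  mean(A) = (7 + 4 + 1 + 4 + 9 + 9) / 6 = 34/6 = 5.6667
  mean(B) = (9 + 9 + 6 + 8 + 9 + 6) / 6 = 47/6 = 7.8333
  x̄ = (5.6667, 7.8333),  deviation x̄ - mu_0 = (5.6667, 7.8333) - (5, 1) = (0.6667, 6.8333).

Step 2 — sample covariance matrix, S[i,j] = (1/(n-1)) · Σ_k (x_{k,i} - mean_i) · (x_{k,j} - mean_j), divisor n-1 = 5:
  S[A,A] = ((1.3333)·(1.3333) + (-1.6667)·(-1.6667) + (-4.6667)·(-4.6667) + (-1.6667)·(-1.6667) + (3.3333)·(3.3333) + (3.3333)·(3.3333)) / 5 = 51.3333/5 = 10.2667
  S[A,B] = ((1.3333)·(1.1667) + (-1.6667)·(1.1667) + (-4.6667)·(-1.8333) + (-1.6667)·(0.1667) + (3.3333)·(1.1667) + (3.3333)·(-1.8333)) / 5 = 5.6667/5 = 1.1333
  S[B,B] = ((1.1667)·(1.1667) + (1.1667)·(1.1667) + (-1.8333)·(-1.8333) + (0.1667)·(0.1667) + (1.1667)·(1.1667) + (-1.8333)·(-1.8333)) / 5 = 10.8333/5 = 2.1667
  S = [[10.2667, 1.1333],
 [1.1333, 2.1667]].

Step 3 — invert S. det(S) = 10.2667·2.1667 - (1.1333)² = 20.96.
  S^{-1} = (1/det) · [[d, -b], [-b, a]] = [[0.1034, -0.0541],
 [-0.0541, 0.4898]].

Step 4 — quadratic form (x̄ - mu_0)^T · S^{-1} · (x̄ - mu_0):
  S^{-1} · (x̄ - mu_0) = (-0.3006, 3.3111),
  (x̄ - mu_0)^T · [...] = (0.6667)·(-0.3006) + (6.8333)·(3.3111) = 22.4253.

Step 5 — scale by n: T² = 6 · 22.4253 = 134.5515.

T² ≈ 134.5515


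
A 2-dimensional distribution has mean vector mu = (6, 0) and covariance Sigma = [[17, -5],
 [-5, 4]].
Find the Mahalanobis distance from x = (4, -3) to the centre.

Step 1 — centre the observation: (x - mu) = (-2, -3).

Step 2 — invert Sigma. det(Sigma) = 17·4 - (-5)² = 43.
  Sigma^{-1} = (1/det) · [[d, -b], [-b, a]] = [[0.093, 0.1163],
 [0.1163, 0.3953]].

Step 3 — form the quadratic (x - mu)^T · Sigma^{-1} · (x - mu):
  Sigma^{-1} · (x - mu) = (-0.5349, -1.4186).
  (x - mu)^T · [Sigma^{-1} · (x - mu)] = (-2)·(-0.5349) + (-3)·(-1.4186) = 5.3256.

Step 4 — take square root: d = √(5.3256) ≈ 2.3077.

d(x, mu) = √(5.3256) ≈ 2.3077


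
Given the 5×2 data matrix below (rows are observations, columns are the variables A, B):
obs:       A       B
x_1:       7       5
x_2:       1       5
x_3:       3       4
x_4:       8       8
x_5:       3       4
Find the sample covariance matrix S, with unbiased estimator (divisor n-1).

Step 1 — column means:
  mean(A) = (7 + 1 + 3 + 8 + 3) / 5 = 22/5 = 4.4
  mean(B) = (5 + 5 + 4 + 8 + 4) / 5 = 26/5 = 5.2

Step 2 — sample covariance S[i,j] = (1/(n-1)) · Σ_k (x_{k,i} - mean_i) · (x_{k,j} - mean_j), with n-1 = 4.
  S[A,A] = ((2.6)·(2.6) + (-3.4)·(-3.4) + (-1.4)·(-1.4) + (3.6)·(3.6) + (-1.4)·(-1.4)) / 4 = 35.2/4 = 8.8
  S[A,B] = ((2.6)·(-0.2) + (-3.4)·(-0.2) + (-1.4)·(-1.2) + (3.6)·(2.8) + (-1.4)·(-1.2)) / 4 = 13.6/4 = 3.4
  S[B,B] = ((-0.2)·(-0.2) + (-0.2)·(-0.2) + (-1.2)·(-1.2) + (2.8)·(2.8) + (-1.2)·(-1.2)) / 4 = 10.8/4 = 2.7

S is symmetric (S[j,i] = S[i,j]). Assembling:

S = [[8.8, 3.4],
 [3.4, 2.7]]


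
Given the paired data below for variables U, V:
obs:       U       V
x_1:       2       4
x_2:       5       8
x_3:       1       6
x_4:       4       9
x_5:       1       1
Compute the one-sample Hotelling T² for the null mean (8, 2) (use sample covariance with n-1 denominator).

Step 1 — sample mean vector:
  mean(U) = (2 + 5 + 1 + 4 + 1) / 5 = 13/5 = 2.6
  mean(V) = (4 + 8 + 6 + 9 + 1) / 5 = 28/5 = 5.6
  x̄ = (2.6, 5.6),  deviation x̄ - mu_0 = (2.6, 5.6) - (8, 2) = (-5.4, 3.6).

Step 2 — sample covariance matrix, S[i,j] = (1/(n-1)) · Σ_k (x_{k,i} - mean_i) · (x_{k,j} - mean_j), divisor n-1 = 4:
  S[U,U] = ((-0.6)·(-0.6) + (2.4)·(2.4) + (-1.6)·(-1.6) + (1.4)·(1.4) + (-1.6)·(-1.6)) / 4 = 13.2/4 = 3.3
  S[U,V] = ((-0.6)·(-1.6) + (2.4)·(2.4) + (-1.6)·(0.4) + (1.4)·(3.4) + (-1.6)·(-4.6)) / 4 = 18.2/4 = 4.55
  S[V,V] = ((-1.6)·(-1.6) + (2.4)·(2.4) + (0.4)·(0.4) + (3.4)·(3.4) + (-4.6)·(-4.6)) / 4 = 41.2/4 = 10.3
  S = [[3.3, 4.55],
 [4.55, 10.3]].

Step 3 — invert S. det(S) = 3.3·10.3 - (4.55)² = 13.2875.
  S^{-1} = (1/det) · [[d, -b], [-b, a]] = [[0.7752, -0.3424],
 [-0.3424, 0.2484]].

Step 4 — quadratic form (x̄ - mu_0)^T · S^{-1} · (x̄ - mu_0):
  S^{-1} · (x̄ - mu_0) = (-5.4186, 2.7432),
  (x̄ - mu_0)^T · [...] = (-5.4)·(-5.4186) + (3.6)·(2.7432) = 39.136.

Step 5 — scale by n: T² = 5 · 39.136 = 195.6802.

T² ≈ 195.6802


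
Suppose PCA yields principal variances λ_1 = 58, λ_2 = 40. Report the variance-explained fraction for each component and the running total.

Step 1 — total variance = trace(Sigma) = Σ λ_i = 58 + 40 = 98.

Step 2 — fraction explained by component i = λ_i / Σ λ:
  PC1: 58/98 = 0.5918
  PC2: 40/98 = 0.4082

Step 3 — cumulative fraction after k components = (λ_1 + ... + λ_k) / Σ λ:
  k = 1: 58/98 = 0.5918
  k = 2: (58 + 40)/98 = 98/98 = 1

Summary (fraction, with percent):

explained: PC1 0.5918 (59.18%), PC2 0.4082 (40.82%);  cumulative: 0.5918, 1


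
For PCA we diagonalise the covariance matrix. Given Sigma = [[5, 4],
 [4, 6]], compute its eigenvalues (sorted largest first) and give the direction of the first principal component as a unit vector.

Step 1 — characteristic polynomial of 2×2 Sigma:
  det(Sigma - λI) = λ² - trace · λ + det = 0.
  trace = 5 + 6 = 11, det = 5·6 - (4)² = 14.
Step 2 — discriminant:
  Δ = trace² - 4·det = 121 - 56 = 65.
Step 3 — eigenvalues:
  λ = (trace ± √Δ)/2 = (11 ± 8.0623)/2,
  λ_1 = 9.5311,  λ_2 = 1.4689.

Step 4 — unit eigenvector for λ_1: solve (Sigma - λ_1 I)v = 0. First row:
  (5 - 9.5311)·v_x + (4)·v_y = 0, i.e. (-4.5311)·v_x + (4)·v_y = 0,
  so v ∝ (b, λ_1 - a) = (4, 4.5311) = u.
  ||u|| = √((4)² + (4.5311)²) = √(36.5311) ≈ 6.0441,
  v_1 = u/||u|| ≈ (0.6618, 0.7497) (||v_1|| = 1).

λ_1 = 9.5311,  λ_2 = 1.4689;  v_1 ≈ (0.6618, 0.7497)


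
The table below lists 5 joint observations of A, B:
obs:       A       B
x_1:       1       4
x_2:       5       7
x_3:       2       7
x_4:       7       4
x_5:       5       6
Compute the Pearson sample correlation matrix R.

Step 1 — column means:
  mean(A) = (1 + 5 + 2 + 7 + 5) / 5 = 20/5 = 4
  mean(B) = (4 + 7 + 7 + 4 + 6) / 5 = 28/5 = 5.6

Step 2 — sample variances and covariances s[i,j] = (1/(n-1)) · Σ_k (x_{k,i} - mean_i) · (x_{k,j} - mean_j), with n-1 = 4:
  s[A,A] = ((-3)·(-3) + (1)·(1) + (-2)·(-2) + (3)·(3) + (1)·(1)) / 4 = 24/4 = 6
  s[A,B] = ((-3)·(-1.6) + (1)·(1.4) + (-2)·(1.4) + (3)·(-1.6) + (1)·(0.4)) / 4 = -1/4 = -0.25
  s[B,B] = ((-1.6)·(-1.6) + (1.4)·(1.4) + (1.4)·(1.4) + (-1.6)·(-1.6) + (0.4)·(0.4)) / 4 = 9.2/4 = 2.3
  Sample standard deviations s_i = √(s[i,i]):
  s(A) = √(6) = 2.4495
  s(B) = √(2.3) = 1.5166

Step 3 — r_{ij} = s_{ij} / (s_i · s_j):
  r[A,A] = 1 (diagonal).
  r[A,B] = -0.25 / (2.4495 · 1.5166) = -0.25 / 3.7148 = -0.0673
  r[B,B] = 1 (diagonal).

R is symmetric with unit diagonal. Assembling:

R = [[1, -0.0673],
 [-0.0673, 1]]


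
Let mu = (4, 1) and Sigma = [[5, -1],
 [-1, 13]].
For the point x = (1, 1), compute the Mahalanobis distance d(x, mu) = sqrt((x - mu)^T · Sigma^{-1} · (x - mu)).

Step 1 — centre the observation: (x - mu) = (-3, 0).

Step 2 — invert Sigma. det(Sigma) = 5·13 - (-1)² = 64.
  Sigma^{-1} = (1/det) · [[d, -b], [-b, a]] = [[0.2031, 0.0156],
 [0.0156, 0.0781]].

Step 3 — form the quadratic (x - mu)^T · Sigma^{-1} · (x - mu):
  Sigma^{-1} · (x - mu) = (-0.6094, -0.0469).
  (x - mu)^T · [Sigma^{-1} · (x - mu)] = (-3)·(-0.6094) + (0)·(-0.0469) = 1.8281.

Step 4 — take square root: d = √(1.8281) ≈ 1.3521.

d(x, mu) = √(1.8281) ≈ 1.3521


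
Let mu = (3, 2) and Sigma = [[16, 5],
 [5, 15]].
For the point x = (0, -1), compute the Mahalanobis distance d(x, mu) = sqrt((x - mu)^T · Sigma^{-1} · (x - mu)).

Step 1 — centre the observation: (x - mu) = (-3, -3).

Step 2 — invert Sigma. det(Sigma) = 16·15 - (5)² = 215.
  Sigma^{-1} = (1/det) · [[d, -b], [-b, a]] = [[0.0698, -0.0233],
 [-0.0233, 0.0744]].

Step 3 — form the quadratic (x - mu)^T · Sigma^{-1} · (x - mu):
  Sigma^{-1} · (x - mu) = (-0.1395, -0.1535).
  (x - mu)^T · [Sigma^{-1} · (x - mu)] = (-3)·(-0.1395) + (-3)·(-0.1535) = 0.8791.

Step 4 — take square root: d = √(0.8791) ≈ 0.9376.

d(x, mu) = √(0.8791) ≈ 0.9376


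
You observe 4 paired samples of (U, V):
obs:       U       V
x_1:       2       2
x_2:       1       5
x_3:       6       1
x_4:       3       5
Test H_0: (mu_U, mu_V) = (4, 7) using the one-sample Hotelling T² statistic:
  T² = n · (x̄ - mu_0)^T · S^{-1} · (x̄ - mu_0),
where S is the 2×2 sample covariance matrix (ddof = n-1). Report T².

Step 1 — sample mean vector:
  mean(U) = (2 + 1 + 6 + 3) / 4 = 12/4 = 3
  mean(V) = (2 + 5 + 1 + 5) / 4 = 13/4 = 3.25
  x̄ = (3, 3.25),  deviation x̄ - mu_0 = (3, 3.25) - (4, 7) = (-1, -3.75).

Step 2 — sample covariance matrix, S[i,j] = (1/(n-1)) · Σ_k (x_{k,i} - mean_i) · (x_{k,j} - mean_j), divisor n-1 = 3:
  S[U,U] = ((-1)·(-1) + (-2)·(-2) + (3)·(3) + (0)·(0)) / 3 = 14/3 = 4.6667
  S[U,V] = ((-1)·(-1.25) + (-2)·(1.75) + (3)·(-2.25) + (0)·(1.75)) / 3 = -9/3 = -3
  S[V,V] = ((-1.25)·(-1.25) + (1.75)·(1.75) + (-2.25)·(-2.25) + (1.75)·(1.75)) / 3 = 12.75/3 = 4.25
  S = [[4.6667, -3],
 [-3, 4.25]].

Step 3 — invert S. det(S) = 4.6667·4.25 - (-3)² = 10.8333.
  S^{-1} = (1/det) · [[d, -b], [-b, a]] = [[0.3923, 0.2769],
 [0.2769, 0.4308]].

Step 4 — quadratic form (x̄ - mu_0)^T · S^{-1} · (x̄ - mu_0):
  S^{-1} · (x̄ - mu_0) = (-1.4308, -1.8923),
  (x̄ - mu_0)^T · [...] = (-1)·(-1.4308) + (-3.75)·(-1.8923) = 8.5269.

Step 5 — scale by n: T² = 4 · 8.5269 = 34.1077.

T² ≈ 34.1077


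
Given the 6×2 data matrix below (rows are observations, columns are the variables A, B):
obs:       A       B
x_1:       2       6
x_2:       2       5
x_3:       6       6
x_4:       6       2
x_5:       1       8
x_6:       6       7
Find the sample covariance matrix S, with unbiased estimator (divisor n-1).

Step 1 — column means:
  mean(A) = (2 + 2 + 6 + 6 + 1 + 6) / 6 = 23/6 = 3.8333
  mean(B) = (6 + 5 + 6 + 2 + 8 + 7) / 6 = 34/6 = 5.6667

Step 2 — sample covariance S[i,j] = (1/(n-1)) · Σ_k (x_{k,i} - mean_i) · (x_{k,j} - mean_j), with n-1 = 5.
  S[A,A] = ((-1.8333)·(-1.8333) + (-1.8333)·(-1.8333) + (2.1667)·(2.1667) + (2.1667)·(2.1667) + (-2.8333)·(-2.8333) + (2.1667)·(2.1667)) / 5 = 28.8333/5 = 5.7667
  S[A,B] = ((-1.8333)·(0.3333) + (-1.8333)·(-0.6667) + (2.1667)·(0.3333) + (2.1667)·(-3.6667) + (-2.8333)·(2.3333) + (2.1667)·(1.3333)) / 5 = -10.3333/5 = -2.0667
  S[B,B] = ((0.3333)·(0.3333) + (-0.6667)·(-0.6667) + (0.3333)·(0.3333) + (-3.6667)·(-3.6667) + (2.3333)·(2.3333) + (1.3333)·(1.3333)) / 5 = 21.3333/5 = 4.2667

S is symmetric (S[j,i] = S[i,j]). Assembling:

S = [[5.7667, -2.0667],
 [-2.0667, 4.2667]]


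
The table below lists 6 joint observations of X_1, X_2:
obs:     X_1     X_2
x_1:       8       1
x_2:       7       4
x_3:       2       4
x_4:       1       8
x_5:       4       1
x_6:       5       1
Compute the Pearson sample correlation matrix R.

Step 1 — column means:
  mean(X_1) = (8 + 7 + 2 + 1 + 4 + 5) / 6 = 27/6 = 4.5
  mean(X_2) = (1 + 4 + 4 + 8 + 1 + 1) / 6 = 19/6 = 3.1667

Step 2 — sample variances and covariances s[i,j] = (1/(n-1)) · Σ_k (x_{k,i} - mean_i) · (x_{k,j} - mean_j), with n-1 = 5:
  s[X_1,X_1] = ((3.5)·(3.5) + (2.5)·(2.5) + (-2.5)·(-2.5) + (-3.5)·(-3.5) + (-0.5)·(-0.5) + (0.5)·(0.5)) / 5 = 37.5/5 = 7.5
  s[X_1,X_2] = ((3.5)·(-2.1667) + (2.5)·(0.8333) + (-2.5)·(0.8333) + (-3.5)·(4.8333) + (-0.5)·(-2.1667) + (0.5)·(-2.1667)) / 5 = -24.5/5 = -4.9
  s[X_2,X_2] = ((-2.1667)·(-2.1667) + (0.8333)·(0.8333) + (0.8333)·(0.8333) + (4.8333)·(4.8333) + (-2.1667)·(-2.1667) + (-2.1667)·(-2.1667)) / 5 = 38.8333/5 = 7.7667
  Sample standard deviations s_i = √(s[i,i]):
  s(X_1) = √(7.5) = 2.7386
  s(X_2) = √(7.7667) = 2.7869

Step 3 — r_{ij} = s_{ij} / (s_i · s_j):
  r[X_1,X_1] = 1 (diagonal).
  r[X_1,X_2] = -4.9 / (2.7386 · 2.7869) = -4.9 / 7.6322 = -0.642
  r[X_2,X_2] = 1 (diagonal).

R is symmetric with unit diagonal. Assembling:

R = [[1, -0.642],
 [-0.642, 1]]


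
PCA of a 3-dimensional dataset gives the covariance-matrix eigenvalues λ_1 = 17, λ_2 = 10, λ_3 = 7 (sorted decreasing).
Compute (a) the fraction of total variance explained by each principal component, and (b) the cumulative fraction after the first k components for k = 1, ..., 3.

Step 1 — total variance = trace(Sigma) = Σ λ_i = 17 + 10 + 7 = 34.

Step 2 — fraction explained by component i = λ_i / Σ λ:
  PC1: 17/34 = 0.5
  PC2: 10/34 = 0.2941
  PC3: 7/34 = 0.2059

Step 3 — cumulative fraction after k components = (λ_1 + ... + λ_k) / Σ λ:
  k = 1: 17/34 = 0.5
  k = 2: (17 + 10)/34 = 27/34 = 0.7941
  k = 3: (17 + 10 + 7)/34 = 34/34 = 1

Summary (fraction, with percent):

explained: PC1 0.5 (50%), PC2 0.2941 (29.41%), PC3 0.2059 (20.59%);  cumulative: 0.5, 0.7941, 1


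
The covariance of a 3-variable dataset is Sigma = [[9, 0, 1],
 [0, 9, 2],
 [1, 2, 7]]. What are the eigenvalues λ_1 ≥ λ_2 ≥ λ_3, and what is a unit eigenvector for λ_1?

Step 1 — characteristic polynomial p(λ) = det(λI - Sigma) = λ³ - tr·λ² + c_1·λ - det, where tr = trace, c_1 = sum of the principal 2×2 minors, det = det(Sigma):
  tr = 9 + 9 + 7 = 25,
  c_1 = (9·9 - (0)²) + (9·7 - (1)²) + (9·7 - (2)²) = 81 + 62 + 59 = 202,
  det = 9·(9·7 - (2)²) - (0)·((0)·7 - (2)·(1)) + (1)·((0)·(2) - 9·(1)) = 9·(59) - (0)·(-2) + (1)·(-9) = 522.
  So p(λ) = λ³ - 25λ² + 202λ - 522.
Step 2 — look for an integer root (rational root theorem: any rational root is an integer divisor of 522). Testing λ = 9:
  p(9) = 729 - 2025 + 1818 - 522 = 0  ✓
  Dividing out (λ - 9): p(λ) = (λ - 9)(λ² - 16λ + 58).
Step 3 — remaining eigenvalues from the quadratic λ² - 16λ + 58 = 0:
  Δ = 16² - 4·58 = 256 - 232 = 24,  λ = (16 ± √24)/2 = (16 ± 4.899)/2 ≈ 10.4495 or 5.5505.
  Sorted: λ_1 = 10.4495,  λ_2 = 9,  λ_3 = 5.5505  (check: sum = 25 = tr ✓).

Step 4 — unit eigenvector for λ_1 ≈ 10.4495: v spans the null space of (Sigma - λ_1 I), whose rows are
  r_1 = (-1.4495, 0, 1),  r_2 = (0, -1.4495, 2),  r_3 = (1, 2, -3.4495).
  v is orthogonal to every row, so take v ∝ r_1 × r_2 = ((0)·(2) - (1)·(-1.4495), (1)·(0) - (-1.4495)·(2), (-1.4495)·(-1.4495) - (0)·(0)) ≈ (1.4495, 2.899, 2.101).
  Let u = (1.4495, 2.899, 2.101).
  ||u|| = √((1.4495)² + (2.899)² + (2.101)²) = √(14.9194) ≈ 3.8626,  v_1 = u/||u|| ≈ (0.3753, 0.7505, 0.5439) (||v_1|| = 1).

λ_1 = 10.4495,  λ_2 = 9,  λ_3 = 5.5505;  v_1 ≈ (0.3753, 0.7505, 0.5439)


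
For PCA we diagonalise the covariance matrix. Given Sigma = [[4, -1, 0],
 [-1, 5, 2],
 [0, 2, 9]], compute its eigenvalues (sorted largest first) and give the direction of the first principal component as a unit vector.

Step 1 — characteristic polynomial p(λ) = det(λI - Sigma) = λ³ - tr·λ² + c_1·λ - det, where tr = trace, c_1 = sum of the principal 2×2 minors, det = det(Sigma):
  tr = 4 + 5 + 9 = 18,
  c_1 = (4·5 - (-1)²) + (4·9 - (0)²) + (5·9 - (2)²) = 19 + 36 + 41 = 96,
  det = 4·(5·9 - (2)²) - (-1)·((-1)·9 - (2)·(0)) + (0)·((-1)·(2) - 5·(0)) = 4·(41) - (-1)·(-9) + (0)·(-2) = 155.
  So p(λ) = λ³ - 18λ² + 96λ - 155.
Step 2 — look for an integer root (rational root theorem: any rational root is an integer divisor of 155). Testing λ = 5:
  p(5) = 125 - 450 + 480 - 155 = 0  ✓
  Dividing out (λ - 5): p(λ) = (λ - 5)(λ² - 13λ + 31).
Step 3 — remaining eigenvalues from the quadratic λ² - 13λ + 31 = 0:
  Δ = 13² - 4·31 = 169 - 124 = 45,  λ = (13 ± √45)/2 = (13 ± 6.7082)/2 ≈ 9.8541 or 3.1459.
  Sorted: λ_1 = 9.8541,  λ_2 = 5,  λ_3 = 3.1459  (check: sum = 18 = tr ✓).

Step 4 — unit eigenvector for λ_1 ≈ 9.8541: v spans the null space of (Sigma - λ_1 I), whose rows are
  r_1 = (-5.8541, -1, 0),  r_2 = (-1, -4.8541, 2),  r_3 = (0, 2, -0.8541).
  v is orthogonal to every row, so take v ∝ r_1 × r_2 = ((-1)·(2) - (0)·(-4.8541), (0)·(-1) - (-5.8541)·(2), (-5.8541)·(-4.8541) - (-1)·(-1)) ≈ (-2, 11.7082, 27.4164).
  Rescale (multiply by -1 so the first nonzero entry is positive): u = (2, -11.7082, -27.4164).
  ||u|| = √((2)² + (-11.7082)² + (-27.4164)²) = √(892.7415) ≈ 29.8788,  v_1 = u/||u|| ≈ (0.0669, -0.3919, -0.9176) (||v_1|| = 1).

λ_1 = 9.8541,  λ_2 = 5,  λ_3 = 3.1459;  v_1 ≈ (0.0669, -0.3919, -0.9176)


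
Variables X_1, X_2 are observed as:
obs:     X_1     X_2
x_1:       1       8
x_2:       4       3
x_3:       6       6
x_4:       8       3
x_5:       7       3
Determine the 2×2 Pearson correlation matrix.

Step 1 — column means:
  mean(X_1) = (1 + 4 + 6 + 8 + 7) / 5 = 26/5 = 5.2
  mean(X_2) = (8 + 3 + 6 + 3 + 3) / 5 = 23/5 = 4.6

Step 2 — sample variances and covariances s[i,j] = (1/(n-1)) · Σ_k (x_{k,i} - mean_i) · (x_{k,j} - mean_j), with n-1 = 4:
  s[X_1,X_1] = ((-4.2)·(-4.2) + (-1.2)·(-1.2) + (0.8)·(0.8) + (2.8)·(2.8) + (1.8)·(1.8)) / 4 = 30.8/4 = 7.7
  s[X_1,X_2] = ((-4.2)·(3.4) + (-1.2)·(-1.6) + (0.8)·(1.4) + (2.8)·(-1.6) + (1.8)·(-1.6)) / 4 = -18.6/4 = -4.65
  s[X_2,X_2] = ((3.4)·(3.4) + (-1.6)·(-1.6) + (1.4)·(1.4) + (-1.6)·(-1.6) + (-1.6)·(-1.6)) / 4 = 21.2/4 = 5.3
  Sample standard deviations s_i = √(s[i,i]):
  s(X_1) = √(7.7) = 2.7749
  s(X_2) = √(5.3) = 2.3022

Step 3 — r_{ij} = s_{ij} / (s_i · s_j):
  r[X_1,X_1] = 1 (diagonal).
  r[X_1,X_2] = -4.65 / (2.7749 · 2.3022) = -4.65 / 6.3883 = -0.7279
  r[X_2,X_2] = 1 (diagonal).

R is symmetric with unit diagonal. Assembling:

R = [[1, -0.7279],
 [-0.7279, 1]]


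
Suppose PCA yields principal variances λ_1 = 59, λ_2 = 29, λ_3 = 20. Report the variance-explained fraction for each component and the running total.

Step 1 — total variance = trace(Sigma) = Σ λ_i = 59 + 29 + 20 = 108.

Step 2 — fraction explained by component i = λ_i / Σ λ:
  PC1: 59/108 = 0.5463
  PC2: 29/108 = 0.2685
  PC3: 20/108 = 0.1852

Step 3 — cumulative fraction after k components = (λ_1 + ... + λ_k) / Σ λ:
  k = 1: 59/108 = 0.5463
  k = 2: (59 + 29)/108 = 88/108 = 0.8148
  k = 3: (59 + 29 + 20)/108 = 108/108 = 1

Summary (fraction, with percent):

explained: PC1 0.5463 (54.63%), PC2 0.2685 (26.85%), PC3 0.1852 (18.52%);  cumulative: 0.5463, 0.8148, 1


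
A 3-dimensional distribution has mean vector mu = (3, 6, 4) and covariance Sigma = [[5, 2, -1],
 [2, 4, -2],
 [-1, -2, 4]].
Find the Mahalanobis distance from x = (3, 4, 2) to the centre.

Step 1 — centre the observation: (x - mu) = (0, -2, -2).

Step 2 — invert Sigma (cofactor / det for 3×3, or solve directly):
  Sigma^{-1} = [[0.25, -0.125, 0],
 [-0.125, 0.3958, 0.1667],
 [0, 0.1667, 0.3333]].

Step 3 — form the quadratic (x - mu)^T · Sigma^{-1} · (x - mu):
  Sigma^{-1} · (x - mu) = (0.25, -1.125, -1).
  (x - mu)^T · [Sigma^{-1} · (x - mu)] = (0)·(0.25) + (-2)·(-1.125) + (-2)·(-1) = 4.25.

Step 4 — take square root: d = √(4.25) ≈ 2.0616.

d(x, mu) = √(4.25) ≈ 2.0616


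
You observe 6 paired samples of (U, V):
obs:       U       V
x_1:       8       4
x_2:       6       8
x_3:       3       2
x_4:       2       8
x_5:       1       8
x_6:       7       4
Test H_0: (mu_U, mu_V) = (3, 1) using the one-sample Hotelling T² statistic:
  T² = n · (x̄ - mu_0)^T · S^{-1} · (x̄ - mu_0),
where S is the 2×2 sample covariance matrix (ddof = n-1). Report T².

Step 1 — sample mean vector:
  mean(U) = (8 + 6 + 3 + 2 + 1 + 7) / 6 = 27/6 = 4.5
  mean(V) = (4 + 8 + 2 + 8 + 8 + 4) / 6 = 34/6 = 5.6667
  x̄ = (4.5, 5.6667),  deviation x̄ - mu_0 = (4.5, 5.6667) - (3, 1) = (1.5, 4.6667).

Step 2 — sample covariance matrix, S[i,j] = (1/(n-1)) · Σ_k (x_{k,i} - mean_i) · (x_{k,j} - mean_j), divisor n-1 = 5:
  S[U,U] = ((3.5)·(3.5) + (1.5)·(1.5) + (-1.5)·(-1.5) + (-2.5)·(-2.5) + (-3.5)·(-3.5) + (2.5)·(2.5)) / 5 = 41.5/5 = 8.3
  S[U,V] = ((3.5)·(-1.6667) + (1.5)·(2.3333) + (-1.5)·(-3.6667) + (-2.5)·(2.3333) + (-3.5)·(2.3333) + (2.5)·(-1.6667)) / 5 = -15/5 = -3
  S[V,V] = ((-1.6667)·(-1.6667) + (2.3333)·(2.3333) + (-3.6667)·(-3.6667) + (2.3333)·(2.3333) + (2.3333)·(2.3333) + (-1.6667)·(-1.6667)) / 5 = 35.3333/5 = 7.0667
  S = [[8.3, -3],
 [-3, 7.0667]].

Step 3 — invert S. det(S) = 8.3·7.0667 - (-3)² = 49.6533.
  S^{-1} = (1/det) · [[d, -b], [-b, a]] = [[0.1423, 0.0604],
 [0.0604, 0.1672]].

Step 4 — quadratic form (x̄ - mu_0)^T · S^{-1} · (x̄ - mu_0):
  S^{-1} · (x̄ - mu_0) = (0.4954, 0.8707),
  (x̄ - mu_0)^T · [...] = (1.5)·(0.4954) + (4.6667)·(0.8707) = 4.8064.

Step 5 — scale by n: T² = 6 · 4.8064 = 28.8386.

T² ≈ 28.8386


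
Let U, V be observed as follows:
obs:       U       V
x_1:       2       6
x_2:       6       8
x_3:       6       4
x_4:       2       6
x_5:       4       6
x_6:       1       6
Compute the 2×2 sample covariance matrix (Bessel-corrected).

Step 1 — column means:
  mean(U) = (2 + 6 + 6 + 2 + 4 + 1) / 6 = 21/6 = 3.5
  mean(V) = (6 + 8 + 4 + 6 + 6 + 6) / 6 = 36/6 = 6

Step 2 — sample covariance S[i,j] = (1/(n-1)) · Σ_k (x_{k,i} - mean_i) · (x_{k,j} - mean_j), with n-1 = 5.
  S[U,U] = ((-1.5)·(-1.5) + (2.5)·(2.5) + (2.5)·(2.5) + (-1.5)·(-1.5) + (0.5)·(0.5) + (-2.5)·(-2.5)) / 5 = 23.5/5 = 4.7
  S[U,V] = ((-1.5)·(0) + (2.5)·(2) + (2.5)·(-2) + (-1.5)·(0) + (0.5)·(0) + (-2.5)·(0)) / 5 = 0/5 = 0
  S[V,V] = ((0)·(0) + (2)·(2) + (-2)·(-2) + (0)·(0) + (0)·(0) + (0)·(0)) / 5 = 8/5 = 1.6

S is symmetric (S[j,i] = S[i,j]). Assembling:

S = [[4.7, 0],
 [0, 1.6]]


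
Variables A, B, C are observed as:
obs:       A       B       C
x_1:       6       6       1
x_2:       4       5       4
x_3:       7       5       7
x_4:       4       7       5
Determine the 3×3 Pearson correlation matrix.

Step 1 — column means:
  mean(A) = (6 + 4 + 7 + 4) / 4 = 21/4 = 5.25
  mean(B) = (6 + 5 + 5 + 7) / 4 = 23/4 = 5.75
  mean(C) = (1 + 4 + 7 + 5) / 4 = 17/4 = 4.25

Step 2 — sample variances and covariances s[i,j] = (1/(n-1)) · Σ_k (x_{k,i} - mean_i) · (x_{k,j} - mean_j), with n-1 = 3:
  s[A,A] = ((0.75)·(0.75) + (-1.25)·(-1.25) + (1.75)·(1.75) + (-1.25)·(-1.25)) / 3 = 6.75/3 = 2.25
  s[A,B] = ((0.75)·(0.25) + (-1.25)·(-0.75) + (1.75)·(-0.75) + (-1.25)·(1.25)) / 3 = -1.75/3 = -0.5833
  s[A,C] = ((0.75)·(-3.25) + (-1.25)·(-0.25) + (1.75)·(2.75) + (-1.25)·(0.75)) / 3 = 1.75/3 = 0.5833
  s[B,B] = ((0.25)·(0.25) + (-0.75)·(-0.75) + (-0.75)·(-0.75) + (1.25)·(1.25)) / 3 = 2.75/3 = 0.9167
  s[B,C] = ((0.25)·(-3.25) + (-0.75)·(-0.25) + (-0.75)·(2.75) + (1.25)·(0.75)) / 3 = -1.75/3 = -0.5833
  s[C,C] = ((-3.25)·(-3.25) + (-0.25)·(-0.25) + (2.75)·(2.75) + (0.75)·(0.75)) / 3 = 18.75/3 = 6.25
  Sample standard deviations s_i = √(s[i,i]):
  s(A) = √(2.25) = 1.5
  s(B) = √(0.9167) = 0.9574
  s(C) = √(6.25) = 2.5

Step 3 — r_{ij} = s_{ij} / (s_i · s_j):
  r[A,A] = 1 (diagonal).
  r[A,B] = -0.5833 / (1.5 · 0.9574) = -0.5833 / 1.4361 = -0.4062
  r[A,C] = 0.5833 / (1.5 · 2.5) = 0.5833 / 3.75 = 0.1556
  r[B,B] = 1 (diagonal).
  r[B,C] = -0.5833 / (0.9574 · 2.5) = -0.5833 / 2.3936 = -0.2437
  r[C,C] = 1 (diagonal).

R is symmetric with unit diagonal. Assembling:

R = [[1, -0.4062, 0.1556],
 [-0.4062, 1, -0.2437],
 [0.1556, -0.2437, 1]]


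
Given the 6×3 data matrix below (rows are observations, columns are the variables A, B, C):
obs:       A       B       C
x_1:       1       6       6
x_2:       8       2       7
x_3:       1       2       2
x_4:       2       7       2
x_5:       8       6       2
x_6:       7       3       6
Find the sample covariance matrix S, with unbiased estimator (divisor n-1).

Step 1 — column means:
  mean(A) = (1 + 8 + 1 + 2 + 8 + 7) / 6 = 27/6 = 4.5
  mean(B) = (6 + 2 + 2 + 7 + 6 + 3) / 6 = 26/6 = 4.3333
  mean(C) = (6 + 7 + 2 + 2 + 2 + 6) / 6 = 25/6 = 4.1667

Step 2 — sample covariance S[i,j] = (1/(n-1)) · Σ_k (x_{k,i} - mean_i) · (x_{k,j} - mean_j), with n-1 = 5.
  S[A,A] = ((-3.5)·(-3.5) + (3.5)·(3.5) + (-3.5)·(-3.5) + (-2.5)·(-2.5) + (3.5)·(3.5) + (2.5)·(2.5)) / 5 = 61.5/5 = 12.3
  S[A,B] = ((-3.5)·(1.6667) + (3.5)·(-2.3333) + (-3.5)·(-2.3333) + (-2.5)·(2.6667) + (3.5)·(1.6667) + (2.5)·(-1.3333)) / 5 = -10/5 = -2
  S[A,C] = ((-3.5)·(1.8333) + (3.5)·(2.8333) + (-3.5)·(-2.1667) + (-2.5)·(-2.1667) + (3.5)·(-2.1667) + (2.5)·(1.8333)) / 5 = 13.5/5 = 2.7
  S[B,B] = ((1.6667)·(1.6667) + (-2.3333)·(-2.3333) + (-2.3333)·(-2.3333) + (2.6667)·(2.6667) + (1.6667)·(1.6667) + (-1.3333)·(-1.3333)) / 5 = 25.3333/5 = 5.0667
  S[B,C] = ((1.6667)·(1.8333) + (-2.3333)·(2.8333) + (-2.3333)·(-2.1667) + (2.6667)·(-2.1667) + (1.6667)·(-2.1667) + (-1.3333)·(1.8333)) / 5 = -10.3333/5 = -2.0667
  S[C,C] = ((1.8333)·(1.8333) + (2.8333)·(2.8333) + (-2.1667)·(-2.1667) + (-2.1667)·(-2.1667) + (-2.1667)·(-2.1667) + (1.8333)·(1.8333)) / 5 = 28.8333/5 = 5.7667

S is symmetric (S[j,i] = S[i,j]). Assembling:

S = [[12.3, -2, 2.7],
 [-2, 5.0667, -2.0667],
 [2.7, -2.0667, 5.7667]]


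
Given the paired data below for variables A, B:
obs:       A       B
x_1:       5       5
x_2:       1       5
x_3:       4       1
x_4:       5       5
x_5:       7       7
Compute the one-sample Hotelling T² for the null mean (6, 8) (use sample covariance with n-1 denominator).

Step 1 — sample mean vector:
  mean(A) = (5 + 1 + 4 + 5 + 7) / 5 = 22/5 = 4.4
  mean(B) = (5 + 5 + 1 + 5 + 7) / 5 = 23/5 = 4.6
  x̄ = (4.4, 4.6),  deviation x̄ - mu_0 = (4.4, 4.6) - (6, 8) = (-1.6, -3.4).

Step 2 — sample covariance matrix, S[i,j] = (1/(n-1)) · Σ_k (x_{k,i} - mean_i) · (x_{k,j} - mean_j), divisor n-1 = 4:
  S[A,A] = ((0.6)·(0.6) + (-3.4)·(-3.4) + (-0.4)·(-0.4) + (0.6)·(0.6) + (2.6)·(2.6)) / 4 = 19.2/4 = 4.8
  S[A,B] = ((0.6)·(0.4) + (-3.4)·(0.4) + (-0.4)·(-3.6) + (0.6)·(0.4) + (2.6)·(2.4)) / 4 = 6.8/4 = 1.7
  S[B,B] = ((0.4)·(0.4) + (0.4)·(0.4) + (-3.6)·(-3.6) + (0.4)·(0.4) + (2.4)·(2.4)) / 4 = 19.2/4 = 4.8
  S = [[4.8, 1.7],
 [1.7, 4.8]].

Step 3 — invert S. det(S) = 4.8·4.8 - (1.7)² = 20.15.
  S^{-1} = (1/det) · [[d, -b], [-b, a]] = [[0.2382, -0.0844],
 [-0.0844, 0.2382]].

Step 4 — quadratic form (x̄ - mu_0)^T · S^{-1} · (x̄ - mu_0):
  S^{-1} · (x̄ - mu_0) = (-0.0943, -0.6749),
  (x̄ - mu_0)^T · [...] = (-1.6)·(-0.0943) + (-3.4)·(-0.6749) = 2.4457.

Step 5 — scale by n: T² = 5 · 2.4457 = 12.2283.

T² ≈ 12.2283


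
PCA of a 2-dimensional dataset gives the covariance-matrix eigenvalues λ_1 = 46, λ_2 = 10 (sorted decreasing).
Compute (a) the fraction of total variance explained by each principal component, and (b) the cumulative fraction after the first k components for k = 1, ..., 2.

Step 1 — total variance = trace(Sigma) = Σ λ_i = 46 + 10 = 56.

Step 2 — fraction explained by component i = λ_i / Σ λ:
  PC1: 46/56 = 0.8214
  PC2: 10/56 = 0.1786

Step 3 — cumulative fraction after k components = (λ_1 + ... + λ_k) / Σ λ:
  k = 1: 46/56 = 0.8214
  k = 2: (46 + 10)/56 = 56/56 = 1

Summary (fraction, with percent):

explained: PC1 0.8214 (82.14%), PC2 0.1786 (17.86%);  cumulative: 0.8214, 1


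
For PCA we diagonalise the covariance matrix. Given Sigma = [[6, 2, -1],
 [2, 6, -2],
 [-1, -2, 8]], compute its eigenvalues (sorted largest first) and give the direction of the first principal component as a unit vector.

Step 1 — characteristic polynomial p(λ) = det(λI - Sigma) = λ³ - tr·λ² + c_1·λ - det, where tr = trace, c_1 = sum of the principal 2×2 minors, det = det(Sigma):
  tr = 6 + 6 + 8 = 20,
  c_1 = (6·6 - (2)²) + (6·8 - (-1)²) + (6·8 - (-2)²) = 32 + 47 + 44 = 123,
  det = 6·(6·8 - (-2)²) - (2)·((2)·8 - (-2)·(-1)) + (-1)·((2)·(-2) - 6·(-1)) = 6·(44) - (2)·(14) + (-1)·(2) = 234.
  So p(λ) = λ³ - 20λ² + 123λ - 234.
Step 2 — look for an integer root (rational root theorem: any rational root is an integer divisor of 234). Testing λ = 6:
  p(6) = 216 - 720 + 738 - 234 = 0  ✓
  Dividing out (λ - 6): p(λ) = (λ - 6)(λ² - 14λ + 39).
Step 3 — remaining eigenvalues from the quadratic λ² - 14λ + 39 = 0:
  Δ = 14² - 4·39 = 196 - 156 = 40,  λ = (14 ± √40)/2 = (14 ± 6.3246)/2 ≈ 10.1623 or 3.8377.
  Sorted: λ_1 = 10.1623,  λ_2 = 6,  λ_3 = 3.8377  (check: sum = 20 = tr ✓).

Step 4 — unit eigenvector for λ_1 ≈ 10.1623: v spans the null space of (Sigma - λ_1 I), whose rows are
  r_1 = (-4.1623, 2, -1),  r_2 = (2, -4.1623, -2),  r_3 = (-1, -2, -2.1623).
  v is orthogonal to every row, so take v ∝ r_1 × r_2 = ((2)·(-2) - (-1)·(-4.1623), (-1)·(2) - (-4.1623)·(-2), (-4.1623)·(-4.1623) - (2)·(2)) ≈ (-8.1623, -10.3246, 13.3246).
  Rescale (multiply by -1 so the first nonzero entry is positive): u = (8.1623, 10.3246, -13.3246).
  ||u|| = √((8.1623)² + (10.3246)² + (-13.3246)²) = √(350.763) ≈ 18.7287,  v_1 = u/||u|| ≈ (0.4358, 0.5513, -0.7115) (||v_1|| = 1).

λ_1 = 10.1623,  λ_2 = 6,  λ_3 = 3.8377;  v_1 ≈ (0.4358, 0.5513, -0.7115)


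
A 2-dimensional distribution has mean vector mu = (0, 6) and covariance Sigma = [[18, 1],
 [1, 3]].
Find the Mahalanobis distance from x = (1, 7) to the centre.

Step 1 — centre the observation: (x - mu) = (1, 1).

Step 2 — invert Sigma. det(Sigma) = 18·3 - (1)² = 53.
  Sigma^{-1} = (1/det) · [[d, -b], [-b, a]] = [[0.0566, -0.0189],
 [-0.0189, 0.3396]].

Step 3 — form the quadratic (x - mu)^T · Sigma^{-1} · (x - mu):
  Sigma^{-1} · (x - mu) = (0.0377, 0.3208).
  (x - mu)^T · [Sigma^{-1} · (x - mu)] = (1)·(0.0377) + (1)·(0.3208) = 0.3585.

Step 4 — take square root: d = √(0.3585) ≈ 0.5987.

d(x, mu) = √(0.3585) ≈ 0.5987


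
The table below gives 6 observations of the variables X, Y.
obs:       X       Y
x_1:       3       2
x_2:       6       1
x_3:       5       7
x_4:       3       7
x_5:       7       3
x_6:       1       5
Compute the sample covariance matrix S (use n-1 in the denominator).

Step 1 — column means:
  mean(X) = (3 + 6 + 5 + 3 + 7 + 1) / 6 = 25/6 = 4.1667
  mean(Y) = (2 + 1 + 7 + 7 + 3 + 5) / 6 = 25/6 = 4.1667

Step 2 — sample covariance S[i,j] = (1/(n-1)) · Σ_k (x_{k,i} - mean_i) · (x_{k,j} - mean_j), with n-1 = 5.
  S[X,X] = ((-1.1667)·(-1.1667) + (1.8333)·(1.8333) + (0.8333)·(0.8333) + (-1.1667)·(-1.1667) + (2.8333)·(2.8333) + (-3.1667)·(-3.1667)) / 5 = 24.8333/5 = 4.9667
  S[X,Y] = ((-1.1667)·(-2.1667) + (1.8333)·(-3.1667) + (0.8333)·(2.8333) + (-1.1667)·(2.8333) + (2.8333)·(-1.1667) + (-3.1667)·(0.8333)) / 5 = -10.1667/5 = -2.0333
  S[Y,Y] = ((-2.1667)·(-2.1667) + (-3.1667)·(-3.1667) + (2.8333)·(2.8333) + (2.8333)·(2.8333) + (-1.1667)·(-1.1667) + (0.8333)·(0.8333)) / 5 = 32.8333/5 = 6.5667

S is symmetric (S[j,i] = S[i,j]). Assembling:

S = [[4.9667, -2.0333],
 [-2.0333, 6.5667]]


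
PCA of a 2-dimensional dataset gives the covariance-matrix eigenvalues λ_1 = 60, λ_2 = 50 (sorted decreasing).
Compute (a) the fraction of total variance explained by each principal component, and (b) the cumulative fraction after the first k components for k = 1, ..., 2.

Step 1 — total variance = trace(Sigma) = Σ λ_i = 60 + 50 = 110.

Step 2 — fraction explained by component i = λ_i / Σ λ:
  PC1: 60/110 = 0.5455
  PC2: 50/110 = 0.4545

Step 3 — cumulative fraction after k components = (λ_1 + ... + λ_k) / Σ λ:
  k = 1: 60/110 = 0.5455
  k = 2: (60 + 50)/110 = 110/110 = 1

Summary (fraction, with percent):

explained: PC1 0.5455 (54.55%), PC2 0.4545 (45.45%);  cumulative: 0.5455, 1


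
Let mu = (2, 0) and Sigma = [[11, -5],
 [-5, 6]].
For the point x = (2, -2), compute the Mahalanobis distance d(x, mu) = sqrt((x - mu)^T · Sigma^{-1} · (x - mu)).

Step 1 — centre the observation: (x - mu) = (0, -2).

Step 2 — invert Sigma. det(Sigma) = 11·6 - (-5)² = 41.
  Sigma^{-1} = (1/det) · [[d, -b], [-b, a]] = [[0.1463, 0.122],
 [0.122, 0.2683]].

Step 3 — form the quadratic (x - mu)^T · Sigma^{-1} · (x - mu):
  Sigma^{-1} · (x - mu) = (-0.2439, -0.5366).
  (x - mu)^T · [Sigma^{-1} · (x - mu)] = (0)·(-0.2439) + (-2)·(-0.5366) = 1.0732.

Step 4 — take square root: d = √(1.0732) ≈ 1.0359.

d(x, mu) = √(1.0732) ≈ 1.0359


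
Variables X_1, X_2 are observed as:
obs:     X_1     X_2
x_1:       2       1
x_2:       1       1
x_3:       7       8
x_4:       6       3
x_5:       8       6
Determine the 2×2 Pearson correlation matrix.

Step 1 — column means:
  mean(X_1) = (2 + 1 + 7 + 6 + 8) / 5 = 24/5 = 4.8
  mean(X_2) = (1 + 1 + 8 + 3 + 6) / 5 = 19/5 = 3.8

Step 2 — sample variances and covariances s[i,j] = (1/(n-1)) · Σ_k (x_{k,i} - mean_i) · (x_{k,j} - mean_j), with n-1 = 4:
  s[X_1,X_1] = ((-2.8)·(-2.8) + (-3.8)·(-3.8) + (2.2)·(2.2) + (1.2)·(1.2) + (3.2)·(3.2)) / 4 = 38.8/4 = 9.7
  s[X_1,X_2] = ((-2.8)·(-2.8) + (-3.8)·(-2.8) + (2.2)·(4.2) + (1.2)·(-0.8) + (3.2)·(2.2)) / 4 = 33.8/4 = 8.45
  s[X_2,X_2] = ((-2.8)·(-2.8) + (-2.8)·(-2.8) + (4.2)·(4.2) + (-0.8)·(-0.8) + (2.2)·(2.2)) / 4 = 38.8/4 = 9.7
  Sample standard deviations s_i = √(s[i,i]):
  s(X_1) = √(9.7) = 3.1145
  s(X_2) = √(9.7) = 3.1145

Step 3 — r_{ij} = s_{ij} / (s_i · s_j):
  r[X_1,X_1] = 1 (diagonal).
  r[X_1,X_2] = 8.45 / (3.1145 · 3.1145) = 8.45 / 9.7 = 0.8711
  r[X_2,X_2] = 1 (diagonal).

R is symmetric with unit diagonal. Assembling:

R = [[1, 0.8711],
 [0.8711, 1]]


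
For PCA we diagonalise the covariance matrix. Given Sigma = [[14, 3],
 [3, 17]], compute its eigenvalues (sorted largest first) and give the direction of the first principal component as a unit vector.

Step 1 — characteristic polynomial of 2×2 Sigma:
  det(Sigma - λI) = λ² - trace · λ + det = 0.
  trace = 14 + 17 = 31, det = 14·17 - (3)² = 229.
Step 2 — discriminant:
  Δ = trace² - 4·det = 961 - 916 = 45.
Step 3 — eigenvalues:
  λ = (trace ± √Δ)/2 = (31 ± 6.7082)/2,
  λ_1 = 18.8541,  λ_2 = 12.1459.

Step 4 — unit eigenvector for λ_1: solve (Sigma - λ_1 I)v = 0. First row:
  (14 - 18.8541)·v_x + (3)·v_y = 0, i.e. (-4.8541)·v_x + (3)·v_y = 0,
  so v ∝ (b, λ_1 - a) = (3, 4.8541) = u.
  ||u|| = √((3)² + (4.8541)²) = √(32.5623) ≈ 5.7063,
  v_1 = u/||u|| ≈ (0.5257, 0.8507) (||v_1|| = 1).

λ_1 = 18.8541,  λ_2 = 12.1459;  v_1 ≈ (0.5257, 0.8507)


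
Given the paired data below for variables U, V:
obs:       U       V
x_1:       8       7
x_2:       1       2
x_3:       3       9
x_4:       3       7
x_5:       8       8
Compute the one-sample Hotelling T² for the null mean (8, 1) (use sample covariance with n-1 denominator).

Step 1 — sample mean vector:
  mean(U) = (8 + 1 + 3 + 3 + 8) / 5 = 23/5 = 4.6
  mean(V) = (7 + 2 + 9 + 7 + 8) / 5 = 33/5 = 6.6
  x̄ = (4.6, 6.6),  deviation x̄ - mu_0 = (4.6, 6.6) - (8, 1) = (-3.4, 5.6).

Step 2 — sample covariance matrix, S[i,j] = (1/(n-1)) · Σ_k (x_{k,i} - mean_i) · (x_{k,j} - mean_j), divisor n-1 = 4:
  S[U,U] = ((3.4)·(3.4) + (-3.6)·(-3.6) + (-1.6)·(-1.6) + (-1.6)·(-1.6) + (3.4)·(3.4)) / 4 = 41.2/4 = 10.3
  S[U,V] = ((3.4)·(0.4) + (-3.6)·(-4.6) + (-1.6)·(2.4) + (-1.6)·(0.4) + (3.4)·(1.4)) / 4 = 18.2/4 = 4.55
  S[V,V] = ((0.4)·(0.4) + (-4.6)·(-4.6) + (2.4)·(2.4) + (0.4)·(0.4) + (1.4)·(1.4)) / 4 = 29.2/4 = 7.3
  S = [[10.3, 4.55],
 [4.55, 7.3]].

Step 3 — invert S. det(S) = 10.3·7.3 - (4.55)² = 54.4875.
  S^{-1} = (1/det) · [[d, -b], [-b, a]] = [[0.134, -0.0835],
 [-0.0835, 0.189]].

Step 4 — quadratic form (x̄ - mu_0)^T · S^{-1} · (x̄ - mu_0):
  S^{-1} · (x̄ - mu_0) = (-0.9231, 1.3425),
  (x̄ - mu_0)^T · [...] = (-3.4)·(-0.9231) + (5.6)·(1.3425) = 10.6568.

Step 5 — scale by n: T² = 5 · 10.6568 = 53.2838.

T² ≈ 53.2838


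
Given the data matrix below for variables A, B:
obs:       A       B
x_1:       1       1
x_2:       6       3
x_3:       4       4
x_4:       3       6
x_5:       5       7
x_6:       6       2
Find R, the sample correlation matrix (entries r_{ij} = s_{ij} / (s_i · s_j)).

Step 1 — column means:
  mean(A) = (1 + 6 + 4 + 3 + 5 + 6) / 6 = 25/6 = 4.1667
  mean(B) = (1 + 3 + 4 + 6 + 7 + 2) / 6 = 23/6 = 3.8333

Step 2 — sample variances and covariances s[i,j] = (1/(n-1)) · Σ_k (x_{k,i} - mean_i) · (x_{k,j} - mean_j), with n-1 = 5:
  s[A,A] = ((-3.1667)·(-3.1667) + (1.8333)·(1.8333) + (-0.1667)·(-0.1667) + (-1.1667)·(-1.1667) + (0.8333)·(0.8333) + (1.8333)·(1.8333)) / 5 = 18.8333/5 = 3.7667
  s[A,B] = ((-3.1667)·(-2.8333) + (1.8333)·(-0.8333) + (-0.1667)·(0.1667) + (-1.1667)·(2.1667) + (0.8333)·(3.1667) + (1.8333)·(-1.8333)) / 5 = 4.1667/5 = 0.8333
  s[B,B] = ((-2.8333)·(-2.8333) + (-0.8333)·(-0.8333) + (0.1667)·(0.1667) + (2.1667)·(2.1667) + (3.1667)·(3.1667) + (-1.8333)·(-1.8333)) / 5 = 26.8333/5 = 5.3667
  Sample standard deviations s_i = √(s[i,i]):
  s(A) = √(3.7667) = 1.9408
  s(B) = √(5.3667) = 2.3166

Step 3 — r_{ij} = s_{ij} / (s_i · s_j):
  r[A,A] = 1 (diagonal).
  r[A,B] = 0.8333 / (1.9408 · 2.3166) = 0.8333 / 4.496 = 0.1853
  r[B,B] = 1 (diagonal).

R is symmetric with unit diagonal. Assembling:

R = [[1, 0.1853],
 [0.1853, 1]]
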